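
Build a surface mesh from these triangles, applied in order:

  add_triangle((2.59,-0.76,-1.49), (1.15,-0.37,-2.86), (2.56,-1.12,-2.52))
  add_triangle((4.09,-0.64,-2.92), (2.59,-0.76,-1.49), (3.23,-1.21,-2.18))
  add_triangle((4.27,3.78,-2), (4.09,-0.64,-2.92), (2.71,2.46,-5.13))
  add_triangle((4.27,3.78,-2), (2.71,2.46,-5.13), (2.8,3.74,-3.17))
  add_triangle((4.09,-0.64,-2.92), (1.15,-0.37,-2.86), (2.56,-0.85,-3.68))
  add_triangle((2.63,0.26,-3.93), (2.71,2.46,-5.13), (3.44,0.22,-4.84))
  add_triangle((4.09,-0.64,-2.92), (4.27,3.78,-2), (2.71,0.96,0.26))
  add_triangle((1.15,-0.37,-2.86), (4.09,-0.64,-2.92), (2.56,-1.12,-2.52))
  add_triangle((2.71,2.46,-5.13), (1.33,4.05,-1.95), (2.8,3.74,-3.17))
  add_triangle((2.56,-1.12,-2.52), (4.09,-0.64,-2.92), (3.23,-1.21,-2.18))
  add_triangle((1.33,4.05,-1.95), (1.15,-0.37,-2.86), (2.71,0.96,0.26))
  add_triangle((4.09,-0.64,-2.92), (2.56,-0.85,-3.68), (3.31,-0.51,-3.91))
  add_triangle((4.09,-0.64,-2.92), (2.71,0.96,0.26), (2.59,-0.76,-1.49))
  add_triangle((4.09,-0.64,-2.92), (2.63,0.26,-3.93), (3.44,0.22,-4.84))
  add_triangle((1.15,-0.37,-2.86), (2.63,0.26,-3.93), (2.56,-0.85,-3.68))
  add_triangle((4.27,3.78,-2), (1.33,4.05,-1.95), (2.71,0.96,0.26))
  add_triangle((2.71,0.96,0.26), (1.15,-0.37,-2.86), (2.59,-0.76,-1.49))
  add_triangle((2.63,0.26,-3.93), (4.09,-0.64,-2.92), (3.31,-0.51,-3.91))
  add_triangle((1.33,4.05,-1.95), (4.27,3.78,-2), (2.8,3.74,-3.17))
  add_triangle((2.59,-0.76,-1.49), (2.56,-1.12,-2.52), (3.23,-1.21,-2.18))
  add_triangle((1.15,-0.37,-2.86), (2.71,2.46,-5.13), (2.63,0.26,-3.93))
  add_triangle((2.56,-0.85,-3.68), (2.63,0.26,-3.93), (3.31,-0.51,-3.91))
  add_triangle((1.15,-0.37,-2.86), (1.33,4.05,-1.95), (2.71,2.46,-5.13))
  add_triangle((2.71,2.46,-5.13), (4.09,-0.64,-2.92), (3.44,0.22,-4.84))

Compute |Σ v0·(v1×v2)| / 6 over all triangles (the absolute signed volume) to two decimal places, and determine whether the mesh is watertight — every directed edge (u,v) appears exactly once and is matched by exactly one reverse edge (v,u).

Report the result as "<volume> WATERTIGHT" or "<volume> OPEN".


29.25 WATERTIGHT

Per-triangle v0·(v1×v2)/6:
  t1: -0.3353
  t2: +0.1420
  t3: +11.7498
  t4: +3.3848
  t5: -0.3847
  t6: +0.2318
  t7: +5.6657
  t8: +0.9102
  t9: +2.4280
  t10: +0.3943
  t11: -5.5309
  t12: +0.4839
  t13: +0.8695
  t14: -0.0305
  t15: +0.5828
  t16: +1.7674
  t17: -1.6401
  t18: +0.6970
  t19: +2.6083
  t20: -0.0673
  t21: +1.3260
  t22: +0.4476
  t23: +0.5145
  t24: +3.0354
Σ = +29.2502 → |volume| = 29.25

Directed edges: 72 total, each appears once with its reverse present → watertight.


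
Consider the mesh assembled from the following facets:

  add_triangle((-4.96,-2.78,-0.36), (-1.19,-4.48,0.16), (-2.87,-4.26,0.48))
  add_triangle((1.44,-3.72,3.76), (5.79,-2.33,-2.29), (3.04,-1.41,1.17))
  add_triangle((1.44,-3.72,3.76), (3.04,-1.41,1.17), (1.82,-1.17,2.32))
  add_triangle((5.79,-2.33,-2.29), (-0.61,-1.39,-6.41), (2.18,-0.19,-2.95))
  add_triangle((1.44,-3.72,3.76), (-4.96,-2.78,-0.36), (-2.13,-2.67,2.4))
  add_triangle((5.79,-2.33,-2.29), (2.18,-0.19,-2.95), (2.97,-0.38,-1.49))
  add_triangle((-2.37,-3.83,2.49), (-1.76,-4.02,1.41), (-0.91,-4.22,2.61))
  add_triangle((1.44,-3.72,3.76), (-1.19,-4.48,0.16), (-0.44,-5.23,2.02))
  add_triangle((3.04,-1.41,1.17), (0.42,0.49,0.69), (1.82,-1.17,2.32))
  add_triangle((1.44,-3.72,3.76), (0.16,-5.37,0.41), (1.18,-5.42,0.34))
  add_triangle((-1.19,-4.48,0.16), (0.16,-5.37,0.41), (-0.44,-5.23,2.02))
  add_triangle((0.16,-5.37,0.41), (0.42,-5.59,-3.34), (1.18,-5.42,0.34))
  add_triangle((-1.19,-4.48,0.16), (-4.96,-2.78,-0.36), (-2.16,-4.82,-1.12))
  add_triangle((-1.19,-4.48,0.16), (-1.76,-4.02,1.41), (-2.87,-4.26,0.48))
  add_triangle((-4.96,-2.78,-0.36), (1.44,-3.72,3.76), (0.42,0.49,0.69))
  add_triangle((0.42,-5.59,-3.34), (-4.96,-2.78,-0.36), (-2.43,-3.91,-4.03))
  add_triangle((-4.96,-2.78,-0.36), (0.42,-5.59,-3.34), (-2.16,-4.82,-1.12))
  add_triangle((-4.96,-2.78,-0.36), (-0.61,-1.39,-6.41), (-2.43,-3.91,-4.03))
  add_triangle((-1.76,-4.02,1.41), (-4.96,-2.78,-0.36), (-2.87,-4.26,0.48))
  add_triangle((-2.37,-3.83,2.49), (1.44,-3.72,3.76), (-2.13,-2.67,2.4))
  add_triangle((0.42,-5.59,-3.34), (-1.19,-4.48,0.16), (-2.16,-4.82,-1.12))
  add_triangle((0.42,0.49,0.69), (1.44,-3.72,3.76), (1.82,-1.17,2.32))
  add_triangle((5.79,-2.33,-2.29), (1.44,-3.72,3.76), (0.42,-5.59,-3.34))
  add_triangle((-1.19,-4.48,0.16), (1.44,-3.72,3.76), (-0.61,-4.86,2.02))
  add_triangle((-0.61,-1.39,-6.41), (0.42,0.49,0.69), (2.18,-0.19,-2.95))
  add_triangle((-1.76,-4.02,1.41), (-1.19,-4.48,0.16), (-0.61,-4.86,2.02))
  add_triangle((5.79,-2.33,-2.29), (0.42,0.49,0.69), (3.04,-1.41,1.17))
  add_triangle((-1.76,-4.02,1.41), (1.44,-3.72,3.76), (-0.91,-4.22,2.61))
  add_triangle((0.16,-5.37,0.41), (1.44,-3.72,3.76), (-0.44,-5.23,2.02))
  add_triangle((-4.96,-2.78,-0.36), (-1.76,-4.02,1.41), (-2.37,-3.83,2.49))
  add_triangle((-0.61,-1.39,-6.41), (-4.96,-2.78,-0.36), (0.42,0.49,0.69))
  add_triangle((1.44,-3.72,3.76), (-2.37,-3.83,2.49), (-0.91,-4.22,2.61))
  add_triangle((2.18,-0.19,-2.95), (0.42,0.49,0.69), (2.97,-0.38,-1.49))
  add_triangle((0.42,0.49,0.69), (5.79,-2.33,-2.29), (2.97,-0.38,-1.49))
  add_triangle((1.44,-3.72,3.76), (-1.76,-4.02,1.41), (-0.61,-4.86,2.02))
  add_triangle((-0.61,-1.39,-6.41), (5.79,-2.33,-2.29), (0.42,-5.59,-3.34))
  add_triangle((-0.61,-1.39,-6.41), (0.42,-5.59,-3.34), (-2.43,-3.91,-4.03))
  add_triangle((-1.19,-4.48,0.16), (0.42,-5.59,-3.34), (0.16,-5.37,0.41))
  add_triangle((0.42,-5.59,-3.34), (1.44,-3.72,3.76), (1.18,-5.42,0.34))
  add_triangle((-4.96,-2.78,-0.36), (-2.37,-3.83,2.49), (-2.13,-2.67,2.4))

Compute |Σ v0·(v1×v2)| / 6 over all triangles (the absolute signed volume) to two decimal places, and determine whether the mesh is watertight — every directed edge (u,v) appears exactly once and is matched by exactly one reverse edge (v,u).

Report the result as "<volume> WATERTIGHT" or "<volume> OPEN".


168.23 WATERTIGHT

Per-triangle v0·(v1×v2)/6:
  t1: +1.6296
  t2: +6.4098
  t3: +1.9752
  t4: +7.7062
  t5: -5.0995
  t6: +1.4332
  t7: +1.2450
  t8: -0.7529
  t9: +0.6492
  t10: +3.2564
  t11: +2.0168
  t12: +3.4169
  t13: +3.7713
  t14: +1.4744
  t15: +3.2375
  t16: +11.4583
  t17: +5.4181
  t18: +10.0696
  t19: +1.6444
  t20: +1.9956
  t21: +4.1627
  t22: +0.5747
  t23: +32.2677
  t24: +1.5034
  t25: +0.7246
  t26: +1.5982
  t27: +1.6629
  t28: +0.7807
  t29: +3.7816
  t30: +3.4955
  t31: +0.7683
  t32: +1.7759
  t33: +0.5393
  t34: +0.8740
  t35: +1.8483
  t36: +29.7853
  t37: +13.0314
  t38: +4.5031
  t39: -0.4383
  t40: +2.0345
Σ = +168.2289 → |volume| = 168.23

Directed edges: 120 total, each appears once with its reverse present → watertight.


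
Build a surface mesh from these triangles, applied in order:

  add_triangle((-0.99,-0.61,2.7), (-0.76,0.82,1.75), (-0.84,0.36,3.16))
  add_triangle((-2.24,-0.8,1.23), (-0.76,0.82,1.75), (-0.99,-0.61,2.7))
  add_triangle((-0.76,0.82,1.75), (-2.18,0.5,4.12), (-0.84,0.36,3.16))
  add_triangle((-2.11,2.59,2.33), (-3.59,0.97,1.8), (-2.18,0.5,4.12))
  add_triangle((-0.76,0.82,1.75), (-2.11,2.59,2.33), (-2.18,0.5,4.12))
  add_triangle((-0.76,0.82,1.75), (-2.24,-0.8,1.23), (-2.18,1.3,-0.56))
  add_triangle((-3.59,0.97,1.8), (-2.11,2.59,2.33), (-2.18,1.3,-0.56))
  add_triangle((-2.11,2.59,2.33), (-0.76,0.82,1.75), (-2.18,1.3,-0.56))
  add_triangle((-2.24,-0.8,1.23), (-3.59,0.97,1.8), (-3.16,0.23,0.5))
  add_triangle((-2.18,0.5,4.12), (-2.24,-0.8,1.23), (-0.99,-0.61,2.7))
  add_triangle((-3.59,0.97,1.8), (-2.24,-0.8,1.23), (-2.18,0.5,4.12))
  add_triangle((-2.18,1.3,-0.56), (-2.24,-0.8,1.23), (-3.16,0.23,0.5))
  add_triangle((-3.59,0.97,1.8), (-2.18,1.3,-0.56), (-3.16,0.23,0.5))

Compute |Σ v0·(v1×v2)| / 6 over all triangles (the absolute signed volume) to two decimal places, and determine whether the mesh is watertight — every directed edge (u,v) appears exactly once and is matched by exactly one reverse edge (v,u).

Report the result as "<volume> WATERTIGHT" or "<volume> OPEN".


Per-triangle v0·(v1×v2)/6:
  t1: -0.2315
  t2: -1.0062
  t3: +0.3498
  t4: +3.7260
  t5: +0.6289
  t6: -1.7501
  t7: +2.5389
  t8: -0.5585
  t9: +0.9517
  t10: +1.3091
  t11: +2.5394
  t12: -0.0673
  t13: +1.0783
Σ = +9.5086 → |volume| = 9.51

Directed edges: 39 total; 3 unmatched, e.g. (-0.84,0.36,3.16)→(-0.99,-0.61,2.7) → open.

9.51 OPEN


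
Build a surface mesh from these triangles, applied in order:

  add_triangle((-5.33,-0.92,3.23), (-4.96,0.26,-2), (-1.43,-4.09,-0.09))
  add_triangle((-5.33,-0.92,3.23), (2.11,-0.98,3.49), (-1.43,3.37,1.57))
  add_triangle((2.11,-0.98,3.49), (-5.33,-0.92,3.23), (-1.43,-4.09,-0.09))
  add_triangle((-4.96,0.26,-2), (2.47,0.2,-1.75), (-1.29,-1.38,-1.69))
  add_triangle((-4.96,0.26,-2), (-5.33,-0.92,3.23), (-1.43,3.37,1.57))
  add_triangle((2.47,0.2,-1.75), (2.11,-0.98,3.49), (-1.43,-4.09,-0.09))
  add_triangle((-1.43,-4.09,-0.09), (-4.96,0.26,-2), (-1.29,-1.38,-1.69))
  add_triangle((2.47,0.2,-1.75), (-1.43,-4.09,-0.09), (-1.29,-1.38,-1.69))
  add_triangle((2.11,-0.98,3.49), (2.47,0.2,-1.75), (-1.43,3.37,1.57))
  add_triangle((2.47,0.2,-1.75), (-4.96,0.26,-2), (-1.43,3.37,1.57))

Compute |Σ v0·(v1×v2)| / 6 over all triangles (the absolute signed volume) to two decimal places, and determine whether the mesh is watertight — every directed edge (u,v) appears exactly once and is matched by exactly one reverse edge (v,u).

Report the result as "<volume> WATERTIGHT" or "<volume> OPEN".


104.46 WATERTIGHT

Per-triangle v0·(v1×v2)/6:
  t1: +18.0383
  t2: +16.1614
  t3: +17.4226
  t4: +3.6047
  t5: +16.7808
  t6: +8.6782
  t7: +4.6101
  t8: +3.6810
  t9: +7.4171
  t10: +8.0644
Σ = +104.4586 → |volume| = 104.46

Directed edges: 30 total, each appears once with its reverse present → watertight.


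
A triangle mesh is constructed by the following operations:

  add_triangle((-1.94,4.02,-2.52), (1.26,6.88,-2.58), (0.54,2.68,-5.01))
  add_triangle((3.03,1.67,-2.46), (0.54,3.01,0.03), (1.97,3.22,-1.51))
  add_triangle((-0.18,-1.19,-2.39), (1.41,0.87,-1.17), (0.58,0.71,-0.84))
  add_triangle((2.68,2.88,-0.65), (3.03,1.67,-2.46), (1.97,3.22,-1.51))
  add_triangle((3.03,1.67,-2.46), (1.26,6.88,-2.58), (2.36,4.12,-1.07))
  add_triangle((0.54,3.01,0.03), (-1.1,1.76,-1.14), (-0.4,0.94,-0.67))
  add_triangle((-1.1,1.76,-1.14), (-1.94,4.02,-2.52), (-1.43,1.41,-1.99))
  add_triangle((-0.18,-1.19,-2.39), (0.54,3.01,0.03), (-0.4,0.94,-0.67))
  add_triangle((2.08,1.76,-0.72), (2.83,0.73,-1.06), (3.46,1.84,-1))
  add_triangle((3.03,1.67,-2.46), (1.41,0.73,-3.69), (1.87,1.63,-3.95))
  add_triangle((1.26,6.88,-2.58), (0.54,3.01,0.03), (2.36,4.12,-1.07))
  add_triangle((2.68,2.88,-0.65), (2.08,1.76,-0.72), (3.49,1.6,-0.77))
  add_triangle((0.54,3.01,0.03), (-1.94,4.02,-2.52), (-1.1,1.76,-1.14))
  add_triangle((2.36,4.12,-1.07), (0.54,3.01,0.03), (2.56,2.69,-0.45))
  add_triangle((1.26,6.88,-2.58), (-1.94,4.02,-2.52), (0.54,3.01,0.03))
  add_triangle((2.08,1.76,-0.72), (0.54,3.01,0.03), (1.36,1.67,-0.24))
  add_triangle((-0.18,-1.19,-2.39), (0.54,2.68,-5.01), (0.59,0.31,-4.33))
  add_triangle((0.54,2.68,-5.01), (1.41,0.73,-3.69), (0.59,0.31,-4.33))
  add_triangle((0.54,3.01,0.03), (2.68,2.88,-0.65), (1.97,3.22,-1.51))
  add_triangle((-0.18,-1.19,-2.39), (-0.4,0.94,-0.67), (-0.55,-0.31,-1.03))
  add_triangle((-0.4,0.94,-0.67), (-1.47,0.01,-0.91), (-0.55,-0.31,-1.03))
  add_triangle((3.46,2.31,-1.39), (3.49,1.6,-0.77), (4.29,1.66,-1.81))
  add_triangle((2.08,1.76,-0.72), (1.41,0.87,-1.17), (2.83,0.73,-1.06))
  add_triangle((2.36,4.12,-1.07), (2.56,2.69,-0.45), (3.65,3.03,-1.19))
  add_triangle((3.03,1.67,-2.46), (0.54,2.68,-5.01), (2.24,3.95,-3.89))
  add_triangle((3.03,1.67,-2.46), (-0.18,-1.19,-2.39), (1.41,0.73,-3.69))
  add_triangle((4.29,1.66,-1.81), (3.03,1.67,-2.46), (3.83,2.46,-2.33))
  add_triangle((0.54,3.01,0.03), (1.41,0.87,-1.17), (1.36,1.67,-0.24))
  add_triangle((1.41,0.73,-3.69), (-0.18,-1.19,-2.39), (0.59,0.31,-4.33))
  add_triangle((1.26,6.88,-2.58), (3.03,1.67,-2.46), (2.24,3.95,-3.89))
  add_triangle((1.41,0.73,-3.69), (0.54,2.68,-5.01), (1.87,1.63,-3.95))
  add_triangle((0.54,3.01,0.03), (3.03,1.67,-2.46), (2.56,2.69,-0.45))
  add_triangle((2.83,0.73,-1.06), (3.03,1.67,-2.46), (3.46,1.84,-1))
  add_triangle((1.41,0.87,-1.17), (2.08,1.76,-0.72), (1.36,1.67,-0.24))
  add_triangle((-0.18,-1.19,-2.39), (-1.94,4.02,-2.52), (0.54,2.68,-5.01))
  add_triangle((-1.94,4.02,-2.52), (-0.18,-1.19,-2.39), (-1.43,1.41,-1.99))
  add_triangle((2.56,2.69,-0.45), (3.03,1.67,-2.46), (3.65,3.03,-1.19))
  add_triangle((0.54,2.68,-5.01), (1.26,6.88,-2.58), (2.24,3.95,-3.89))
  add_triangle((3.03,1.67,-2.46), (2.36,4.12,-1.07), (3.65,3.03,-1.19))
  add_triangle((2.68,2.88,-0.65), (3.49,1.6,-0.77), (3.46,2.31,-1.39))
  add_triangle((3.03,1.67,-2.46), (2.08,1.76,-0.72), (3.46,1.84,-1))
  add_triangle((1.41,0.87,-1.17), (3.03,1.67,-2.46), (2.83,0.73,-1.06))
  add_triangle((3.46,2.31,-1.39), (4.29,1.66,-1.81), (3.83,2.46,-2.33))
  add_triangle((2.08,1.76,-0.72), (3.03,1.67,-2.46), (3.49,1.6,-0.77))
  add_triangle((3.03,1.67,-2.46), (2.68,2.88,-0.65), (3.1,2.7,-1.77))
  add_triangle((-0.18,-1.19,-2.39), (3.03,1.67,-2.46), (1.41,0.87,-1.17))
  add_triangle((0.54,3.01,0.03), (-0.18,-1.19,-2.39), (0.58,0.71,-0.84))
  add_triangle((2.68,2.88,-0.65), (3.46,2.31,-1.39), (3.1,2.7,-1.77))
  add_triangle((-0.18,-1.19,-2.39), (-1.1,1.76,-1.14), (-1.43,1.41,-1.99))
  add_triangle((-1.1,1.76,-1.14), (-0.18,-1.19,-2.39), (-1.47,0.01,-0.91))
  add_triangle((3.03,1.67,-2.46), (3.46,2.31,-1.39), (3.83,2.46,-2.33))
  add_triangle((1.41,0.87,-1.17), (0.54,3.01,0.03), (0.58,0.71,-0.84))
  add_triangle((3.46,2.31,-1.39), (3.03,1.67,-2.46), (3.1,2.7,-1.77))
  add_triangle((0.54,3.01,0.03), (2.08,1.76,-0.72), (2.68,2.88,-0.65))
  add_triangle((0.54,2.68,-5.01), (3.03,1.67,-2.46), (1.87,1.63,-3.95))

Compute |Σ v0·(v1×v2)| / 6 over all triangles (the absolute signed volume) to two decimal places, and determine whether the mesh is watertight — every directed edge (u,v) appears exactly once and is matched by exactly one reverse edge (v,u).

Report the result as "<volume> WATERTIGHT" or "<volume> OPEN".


Per-triangle v0·(v1×v2)/6:
  t1: +12.3474
  t2: -0.3824
  t3: -0.3011
  t4: +1.5812
  t5: +4.8596
  t6: -0.1523
  t7: +0.1673
  t8: -0.6898
  t9: -0.1444
  t10: +0.8282
  t11: +2.1393
  t12: -0.2232
  t13: +0.2729
  t14: +0.7702
  t15: +3.5690
  t16: +0.1652
  t17: +0.9872
  t18: +1.5677
  t19: +1.1995
  t20: -0.2114
  t21: -0.1908
  t22: +0.4753
  t23: -0.3845
  t24: +0.6089
  t25: +3.7769
  t26: +1.3417
  t27: +0.5722
  t28: -0.4656
  t29: +0.7211
  t30: +4.3353
  t31: +1.0918
  t32: -1.9280
  t33: +0.7162
  t34: -0.0969
  t35: +5.5349
  t36: +1.0159
  t37: -0.3081
  t38: +6.8290
  t39: +2.0897
  t40: +0.5772
  t41: +0.5934
  t42: -0.0475
  t43: +0.5447
  t44: -0.7977
  t45: -0.2348
  t46: -0.1329
  t47: -0.5258
  t48: +0.4851
  t49: -0.2170
  t50: +1.1123
  t51: -0.0915
  t52: -0.2652
  t53: +0.5585
  t54: -0.1997
  t55: +1.5420
Σ = +56.9862 → |volume| = 56.99

Directed edges: 165 total; 9 unmatched, e.g. (-1.1,1.76,-1.14)→(-0.4,0.94,-0.67) → open.

56.99 OPEN


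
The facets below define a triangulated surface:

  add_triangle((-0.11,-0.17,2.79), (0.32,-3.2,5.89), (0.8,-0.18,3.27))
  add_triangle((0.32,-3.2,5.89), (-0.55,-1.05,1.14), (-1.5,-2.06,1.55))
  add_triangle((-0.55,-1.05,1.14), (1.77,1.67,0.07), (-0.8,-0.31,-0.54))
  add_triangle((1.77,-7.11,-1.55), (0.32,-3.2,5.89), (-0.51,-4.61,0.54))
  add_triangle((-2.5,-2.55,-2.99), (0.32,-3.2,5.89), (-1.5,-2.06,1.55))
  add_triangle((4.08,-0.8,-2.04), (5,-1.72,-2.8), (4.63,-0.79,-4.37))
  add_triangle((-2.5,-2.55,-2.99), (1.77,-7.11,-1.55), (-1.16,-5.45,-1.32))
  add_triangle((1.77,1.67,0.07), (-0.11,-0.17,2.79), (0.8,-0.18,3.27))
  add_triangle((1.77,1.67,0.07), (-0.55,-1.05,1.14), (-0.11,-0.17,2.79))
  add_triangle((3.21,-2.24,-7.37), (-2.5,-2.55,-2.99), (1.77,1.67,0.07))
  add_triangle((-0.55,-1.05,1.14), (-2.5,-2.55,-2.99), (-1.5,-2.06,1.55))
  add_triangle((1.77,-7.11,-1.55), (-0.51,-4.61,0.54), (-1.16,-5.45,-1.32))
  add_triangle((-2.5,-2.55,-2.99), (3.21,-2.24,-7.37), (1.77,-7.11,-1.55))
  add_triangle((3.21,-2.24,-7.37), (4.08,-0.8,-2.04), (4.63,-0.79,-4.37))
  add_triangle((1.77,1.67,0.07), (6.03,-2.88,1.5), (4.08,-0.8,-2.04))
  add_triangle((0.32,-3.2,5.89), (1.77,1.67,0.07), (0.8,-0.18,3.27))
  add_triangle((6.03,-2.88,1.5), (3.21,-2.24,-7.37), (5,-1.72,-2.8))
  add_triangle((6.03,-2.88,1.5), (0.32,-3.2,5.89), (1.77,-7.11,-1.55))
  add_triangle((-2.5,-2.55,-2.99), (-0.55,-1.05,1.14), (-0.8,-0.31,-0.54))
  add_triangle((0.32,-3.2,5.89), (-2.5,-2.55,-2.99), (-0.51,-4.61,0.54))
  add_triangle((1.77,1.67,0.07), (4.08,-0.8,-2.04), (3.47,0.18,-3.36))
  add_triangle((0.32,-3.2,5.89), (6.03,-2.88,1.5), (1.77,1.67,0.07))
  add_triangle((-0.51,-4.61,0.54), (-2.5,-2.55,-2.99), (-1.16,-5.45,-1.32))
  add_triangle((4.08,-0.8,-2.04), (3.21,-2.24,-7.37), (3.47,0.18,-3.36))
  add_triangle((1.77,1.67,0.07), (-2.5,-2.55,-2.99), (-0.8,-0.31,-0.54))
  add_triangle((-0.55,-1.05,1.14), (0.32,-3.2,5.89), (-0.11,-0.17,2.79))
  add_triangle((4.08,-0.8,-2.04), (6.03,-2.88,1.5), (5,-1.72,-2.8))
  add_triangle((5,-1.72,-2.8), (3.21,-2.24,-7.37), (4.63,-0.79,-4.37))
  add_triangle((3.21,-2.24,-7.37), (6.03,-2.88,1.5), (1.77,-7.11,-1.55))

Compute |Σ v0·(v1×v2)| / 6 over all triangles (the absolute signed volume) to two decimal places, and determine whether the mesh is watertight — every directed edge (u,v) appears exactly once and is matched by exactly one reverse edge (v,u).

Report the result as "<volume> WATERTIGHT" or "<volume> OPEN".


215.41 OPEN

Per-triangle v0·(v1×v2)/6:
  t1: +1.2322
  t2: +0.0619
  t3: +0.0728
  t4: +12.0674
  t5: +3.6973
  t6: +1.0576
  t7: +6.7694
  t8: +0.7073
  t9: -0.4151
  t10: +4.0706
  t11: -0.2843
  t12: +4.8668
  t13: +33.2142
  t14: -2.7126
  t15: +7.2952
  t16: +1.7247
  t17: +8.3570
  t18: +42.6771
  t19: +0.4640
  t20: +7.6952
  t21: +2.7876
  t22: +13.5544
  t23: +1.9297
  t24: +5.1526
  t25: +0.4080
  t26: +0.9190
  t27: +2.6171
  t28: +5.4096
  t29: +50.0146
Σ = +215.4111 → |volume| = 215.41

Directed edges: 87 total; 3 unmatched, e.g. (1.77,1.67,0.07)→(3.21,-2.24,-7.37) → open.


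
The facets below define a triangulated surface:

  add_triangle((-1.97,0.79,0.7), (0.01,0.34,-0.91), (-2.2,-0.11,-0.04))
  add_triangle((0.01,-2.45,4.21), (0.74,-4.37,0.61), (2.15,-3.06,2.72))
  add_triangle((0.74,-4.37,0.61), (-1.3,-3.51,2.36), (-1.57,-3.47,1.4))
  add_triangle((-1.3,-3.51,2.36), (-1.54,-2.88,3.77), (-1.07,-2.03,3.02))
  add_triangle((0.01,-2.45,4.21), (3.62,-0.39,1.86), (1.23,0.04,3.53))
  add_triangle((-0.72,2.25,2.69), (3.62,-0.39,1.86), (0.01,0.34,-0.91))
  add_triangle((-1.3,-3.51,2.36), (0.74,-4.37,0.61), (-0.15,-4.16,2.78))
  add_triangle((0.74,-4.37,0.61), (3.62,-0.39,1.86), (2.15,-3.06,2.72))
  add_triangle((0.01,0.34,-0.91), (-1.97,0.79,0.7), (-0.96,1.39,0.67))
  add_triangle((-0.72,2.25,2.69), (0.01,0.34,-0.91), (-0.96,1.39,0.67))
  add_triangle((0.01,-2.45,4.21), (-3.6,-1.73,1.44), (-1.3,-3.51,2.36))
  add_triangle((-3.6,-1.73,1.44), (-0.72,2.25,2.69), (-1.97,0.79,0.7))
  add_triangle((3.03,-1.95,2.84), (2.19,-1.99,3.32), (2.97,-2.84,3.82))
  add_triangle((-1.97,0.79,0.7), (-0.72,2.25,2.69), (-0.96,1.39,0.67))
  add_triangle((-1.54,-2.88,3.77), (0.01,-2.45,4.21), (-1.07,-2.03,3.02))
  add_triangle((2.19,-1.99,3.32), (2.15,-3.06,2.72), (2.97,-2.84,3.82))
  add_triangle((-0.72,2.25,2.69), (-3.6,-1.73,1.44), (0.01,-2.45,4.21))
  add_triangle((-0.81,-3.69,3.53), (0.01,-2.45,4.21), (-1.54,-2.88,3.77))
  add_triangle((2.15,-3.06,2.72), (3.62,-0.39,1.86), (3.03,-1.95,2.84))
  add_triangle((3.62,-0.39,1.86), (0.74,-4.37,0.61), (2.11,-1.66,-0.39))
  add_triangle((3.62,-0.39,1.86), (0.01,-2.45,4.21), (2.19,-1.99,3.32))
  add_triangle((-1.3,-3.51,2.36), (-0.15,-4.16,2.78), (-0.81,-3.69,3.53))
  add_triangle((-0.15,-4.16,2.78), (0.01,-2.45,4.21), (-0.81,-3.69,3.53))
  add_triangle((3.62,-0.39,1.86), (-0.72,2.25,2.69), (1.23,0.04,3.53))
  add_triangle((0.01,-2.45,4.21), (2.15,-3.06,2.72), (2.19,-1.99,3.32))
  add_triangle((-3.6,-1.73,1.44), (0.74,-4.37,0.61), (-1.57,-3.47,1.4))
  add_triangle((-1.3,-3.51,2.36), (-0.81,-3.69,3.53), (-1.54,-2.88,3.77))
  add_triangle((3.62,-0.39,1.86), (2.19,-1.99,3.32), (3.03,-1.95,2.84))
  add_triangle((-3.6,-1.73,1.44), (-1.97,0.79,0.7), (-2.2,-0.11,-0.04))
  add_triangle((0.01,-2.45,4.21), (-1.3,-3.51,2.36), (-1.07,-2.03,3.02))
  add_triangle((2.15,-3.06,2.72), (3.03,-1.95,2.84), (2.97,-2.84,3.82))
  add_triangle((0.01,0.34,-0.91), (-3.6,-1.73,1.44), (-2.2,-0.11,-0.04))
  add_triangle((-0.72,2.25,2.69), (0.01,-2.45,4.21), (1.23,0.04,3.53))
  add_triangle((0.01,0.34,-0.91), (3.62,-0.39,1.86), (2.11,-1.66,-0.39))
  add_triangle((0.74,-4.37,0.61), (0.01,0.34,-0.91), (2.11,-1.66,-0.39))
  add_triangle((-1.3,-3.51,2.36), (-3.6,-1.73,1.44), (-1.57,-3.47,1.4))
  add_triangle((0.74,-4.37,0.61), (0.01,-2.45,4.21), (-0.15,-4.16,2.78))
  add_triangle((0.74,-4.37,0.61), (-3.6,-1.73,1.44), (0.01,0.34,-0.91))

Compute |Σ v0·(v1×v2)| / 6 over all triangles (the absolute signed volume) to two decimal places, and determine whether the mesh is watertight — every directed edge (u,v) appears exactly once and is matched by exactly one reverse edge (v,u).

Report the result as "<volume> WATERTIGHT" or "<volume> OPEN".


68.92 WATERTIGHT

Per-triangle v0·(v1×v2)/6:
  t1: +0.3881
  t2: +5.2733
  t3: +1.6754
  t4: -0.1170
  t5: +4.7195
  t6: +1.8292
  t7: +1.8707
  t8: +3.7891
  t9: +0.3363
  t10: +0.2985
  t11: +4.5850
  t12: +2.6400
  t13: +0.2905
  t14: +0.5914
  t15: +0.2223
  t16: +0.2478
  t17: +10.1016
  t18: +1.3838
  t19: +0.6074
  t20: +4.0144
  t21: +1.2072
  t22: +0.8590
  t23: +1.2801
  t24: +3.4799
  t25: +2.1745
  t26: +0.7127
  t27: +0.8876
  t28: +0.7919
  t29: +0.9086
  t30: -1.3652
  t31: +0.5467
  t32: +0.3299
  t33: +4.3379
  t34: +1.0944
  t35: +1.1183
  t36: +1.6615
  t37: +1.7586
  t38: +2.3866
Σ = +68.9174 → |volume| = 68.92

Directed edges: 114 total, each appears once with its reverse present → watertight.


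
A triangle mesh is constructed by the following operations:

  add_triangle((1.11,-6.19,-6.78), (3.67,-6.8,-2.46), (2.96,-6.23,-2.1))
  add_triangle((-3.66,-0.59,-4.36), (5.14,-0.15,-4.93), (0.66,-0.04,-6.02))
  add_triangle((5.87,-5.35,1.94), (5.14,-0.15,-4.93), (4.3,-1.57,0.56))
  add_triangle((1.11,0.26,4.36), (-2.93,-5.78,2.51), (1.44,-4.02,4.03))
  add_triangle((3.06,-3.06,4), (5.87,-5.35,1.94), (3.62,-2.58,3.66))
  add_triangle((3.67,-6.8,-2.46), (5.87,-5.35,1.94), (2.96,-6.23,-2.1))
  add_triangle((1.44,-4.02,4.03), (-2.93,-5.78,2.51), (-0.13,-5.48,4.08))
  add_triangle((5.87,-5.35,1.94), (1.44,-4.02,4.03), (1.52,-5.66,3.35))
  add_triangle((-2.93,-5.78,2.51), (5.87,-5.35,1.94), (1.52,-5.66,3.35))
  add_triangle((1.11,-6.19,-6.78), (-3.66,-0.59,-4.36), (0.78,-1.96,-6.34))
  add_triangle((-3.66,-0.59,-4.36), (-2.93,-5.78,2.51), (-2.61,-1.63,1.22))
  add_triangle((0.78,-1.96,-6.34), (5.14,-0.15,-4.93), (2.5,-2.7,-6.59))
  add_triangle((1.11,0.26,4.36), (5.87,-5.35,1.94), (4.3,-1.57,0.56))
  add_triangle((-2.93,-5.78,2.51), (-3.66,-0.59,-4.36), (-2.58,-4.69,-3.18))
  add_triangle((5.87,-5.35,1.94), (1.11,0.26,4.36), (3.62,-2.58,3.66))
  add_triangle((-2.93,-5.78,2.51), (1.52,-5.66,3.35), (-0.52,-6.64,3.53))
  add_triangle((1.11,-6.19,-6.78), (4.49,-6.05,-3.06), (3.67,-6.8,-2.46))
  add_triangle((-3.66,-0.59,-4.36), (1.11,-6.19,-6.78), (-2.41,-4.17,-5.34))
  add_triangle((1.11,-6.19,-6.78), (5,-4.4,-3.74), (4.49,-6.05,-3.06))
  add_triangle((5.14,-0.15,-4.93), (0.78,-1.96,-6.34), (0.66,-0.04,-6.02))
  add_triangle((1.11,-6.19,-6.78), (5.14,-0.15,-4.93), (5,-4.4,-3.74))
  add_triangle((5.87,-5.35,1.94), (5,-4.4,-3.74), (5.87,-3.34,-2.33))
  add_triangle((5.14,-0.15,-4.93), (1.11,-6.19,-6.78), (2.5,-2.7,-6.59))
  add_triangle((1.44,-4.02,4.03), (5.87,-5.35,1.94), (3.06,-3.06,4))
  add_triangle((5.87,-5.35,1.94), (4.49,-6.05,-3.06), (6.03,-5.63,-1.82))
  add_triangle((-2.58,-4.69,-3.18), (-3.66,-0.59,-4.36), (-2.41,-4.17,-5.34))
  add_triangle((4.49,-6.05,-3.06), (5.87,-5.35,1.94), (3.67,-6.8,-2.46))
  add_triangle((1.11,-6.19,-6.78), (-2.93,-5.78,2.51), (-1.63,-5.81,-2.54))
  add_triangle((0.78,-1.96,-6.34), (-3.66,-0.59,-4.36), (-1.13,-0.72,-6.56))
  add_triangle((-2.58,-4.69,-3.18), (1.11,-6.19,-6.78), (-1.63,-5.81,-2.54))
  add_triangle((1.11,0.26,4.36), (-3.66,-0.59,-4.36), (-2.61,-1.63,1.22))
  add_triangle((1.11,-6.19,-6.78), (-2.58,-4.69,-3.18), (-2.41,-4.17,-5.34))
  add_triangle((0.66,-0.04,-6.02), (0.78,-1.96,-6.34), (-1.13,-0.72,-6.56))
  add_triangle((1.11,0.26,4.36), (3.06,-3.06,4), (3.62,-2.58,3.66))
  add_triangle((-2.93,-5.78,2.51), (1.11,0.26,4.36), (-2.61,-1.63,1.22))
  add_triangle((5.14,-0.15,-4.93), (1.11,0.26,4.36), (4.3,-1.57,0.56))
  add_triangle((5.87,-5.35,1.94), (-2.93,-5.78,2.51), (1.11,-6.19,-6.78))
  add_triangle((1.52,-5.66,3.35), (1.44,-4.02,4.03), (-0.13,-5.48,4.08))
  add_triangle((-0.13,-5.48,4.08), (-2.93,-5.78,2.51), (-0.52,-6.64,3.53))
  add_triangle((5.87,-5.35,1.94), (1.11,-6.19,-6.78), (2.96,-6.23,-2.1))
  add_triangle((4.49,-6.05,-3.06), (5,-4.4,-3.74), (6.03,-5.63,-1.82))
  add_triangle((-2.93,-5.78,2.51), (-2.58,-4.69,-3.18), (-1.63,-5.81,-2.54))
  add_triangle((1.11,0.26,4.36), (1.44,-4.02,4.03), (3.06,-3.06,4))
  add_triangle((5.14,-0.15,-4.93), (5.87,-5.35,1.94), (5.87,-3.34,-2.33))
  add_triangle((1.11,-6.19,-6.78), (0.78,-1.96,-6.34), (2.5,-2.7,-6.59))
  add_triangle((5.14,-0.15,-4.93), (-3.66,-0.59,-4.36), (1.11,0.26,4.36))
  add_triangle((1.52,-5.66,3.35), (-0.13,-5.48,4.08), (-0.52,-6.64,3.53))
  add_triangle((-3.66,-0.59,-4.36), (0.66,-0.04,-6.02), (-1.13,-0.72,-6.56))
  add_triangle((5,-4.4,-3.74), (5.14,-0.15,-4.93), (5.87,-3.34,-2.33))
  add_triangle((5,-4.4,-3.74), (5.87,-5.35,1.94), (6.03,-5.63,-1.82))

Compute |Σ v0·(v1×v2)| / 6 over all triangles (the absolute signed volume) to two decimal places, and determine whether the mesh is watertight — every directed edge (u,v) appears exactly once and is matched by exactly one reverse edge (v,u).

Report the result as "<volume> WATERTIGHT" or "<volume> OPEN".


Per-triangle v0·(v1×v2)/6:
  t1: +2.4594
  t2: -3.0758
  t3: +11.4138
  t4: +12.8330
  t5: +2.7566
  t6: +2.2871
  t7: +0.1304
  t8: +7.3202
  t9: +8.9959
  t10: +17.9326
  t11: +9.5903
  t12: +5.6274
  t13: +10.2483
  t14: +15.9892
  t15: +0.2549
  t16: +0.2879
  t17: +8.5057
  t18: +9.0972
  t19: +11.7029
  t20: +8.8407
  t21: +26.3976
  t22: +9.9479
  t23: +9.2512
  t24: +6.9742
  t25: +6.7065
  t26: +6.1916
  t27: +8.3247
  t28: +8.7225
  t29: +4.2487
  t30: +8.1010
  t31: +2.4548
  t32: +9.1021
  t33: +3.6160
  t34: +2.2920
  t35: +8.1685
  t36: +7.8862
  t37: +76.7073
  t38: +2.7784
  t39: +3.0123
  t40: -9.1024
  t41: +4.6251
  t42: +7.5973
  t43: +5.3282
  t44: +5.9084
  t45: +7.1144
  t46: -1.2667
  t47: +2.4219
  t48: +1.7674
  t49: +9.1612
  t50: +1.2938
Σ = +388.9298 → |volume| = 388.93

Directed edges: 150 total, each appears once with its reverse present → watertight.

388.93 WATERTIGHT


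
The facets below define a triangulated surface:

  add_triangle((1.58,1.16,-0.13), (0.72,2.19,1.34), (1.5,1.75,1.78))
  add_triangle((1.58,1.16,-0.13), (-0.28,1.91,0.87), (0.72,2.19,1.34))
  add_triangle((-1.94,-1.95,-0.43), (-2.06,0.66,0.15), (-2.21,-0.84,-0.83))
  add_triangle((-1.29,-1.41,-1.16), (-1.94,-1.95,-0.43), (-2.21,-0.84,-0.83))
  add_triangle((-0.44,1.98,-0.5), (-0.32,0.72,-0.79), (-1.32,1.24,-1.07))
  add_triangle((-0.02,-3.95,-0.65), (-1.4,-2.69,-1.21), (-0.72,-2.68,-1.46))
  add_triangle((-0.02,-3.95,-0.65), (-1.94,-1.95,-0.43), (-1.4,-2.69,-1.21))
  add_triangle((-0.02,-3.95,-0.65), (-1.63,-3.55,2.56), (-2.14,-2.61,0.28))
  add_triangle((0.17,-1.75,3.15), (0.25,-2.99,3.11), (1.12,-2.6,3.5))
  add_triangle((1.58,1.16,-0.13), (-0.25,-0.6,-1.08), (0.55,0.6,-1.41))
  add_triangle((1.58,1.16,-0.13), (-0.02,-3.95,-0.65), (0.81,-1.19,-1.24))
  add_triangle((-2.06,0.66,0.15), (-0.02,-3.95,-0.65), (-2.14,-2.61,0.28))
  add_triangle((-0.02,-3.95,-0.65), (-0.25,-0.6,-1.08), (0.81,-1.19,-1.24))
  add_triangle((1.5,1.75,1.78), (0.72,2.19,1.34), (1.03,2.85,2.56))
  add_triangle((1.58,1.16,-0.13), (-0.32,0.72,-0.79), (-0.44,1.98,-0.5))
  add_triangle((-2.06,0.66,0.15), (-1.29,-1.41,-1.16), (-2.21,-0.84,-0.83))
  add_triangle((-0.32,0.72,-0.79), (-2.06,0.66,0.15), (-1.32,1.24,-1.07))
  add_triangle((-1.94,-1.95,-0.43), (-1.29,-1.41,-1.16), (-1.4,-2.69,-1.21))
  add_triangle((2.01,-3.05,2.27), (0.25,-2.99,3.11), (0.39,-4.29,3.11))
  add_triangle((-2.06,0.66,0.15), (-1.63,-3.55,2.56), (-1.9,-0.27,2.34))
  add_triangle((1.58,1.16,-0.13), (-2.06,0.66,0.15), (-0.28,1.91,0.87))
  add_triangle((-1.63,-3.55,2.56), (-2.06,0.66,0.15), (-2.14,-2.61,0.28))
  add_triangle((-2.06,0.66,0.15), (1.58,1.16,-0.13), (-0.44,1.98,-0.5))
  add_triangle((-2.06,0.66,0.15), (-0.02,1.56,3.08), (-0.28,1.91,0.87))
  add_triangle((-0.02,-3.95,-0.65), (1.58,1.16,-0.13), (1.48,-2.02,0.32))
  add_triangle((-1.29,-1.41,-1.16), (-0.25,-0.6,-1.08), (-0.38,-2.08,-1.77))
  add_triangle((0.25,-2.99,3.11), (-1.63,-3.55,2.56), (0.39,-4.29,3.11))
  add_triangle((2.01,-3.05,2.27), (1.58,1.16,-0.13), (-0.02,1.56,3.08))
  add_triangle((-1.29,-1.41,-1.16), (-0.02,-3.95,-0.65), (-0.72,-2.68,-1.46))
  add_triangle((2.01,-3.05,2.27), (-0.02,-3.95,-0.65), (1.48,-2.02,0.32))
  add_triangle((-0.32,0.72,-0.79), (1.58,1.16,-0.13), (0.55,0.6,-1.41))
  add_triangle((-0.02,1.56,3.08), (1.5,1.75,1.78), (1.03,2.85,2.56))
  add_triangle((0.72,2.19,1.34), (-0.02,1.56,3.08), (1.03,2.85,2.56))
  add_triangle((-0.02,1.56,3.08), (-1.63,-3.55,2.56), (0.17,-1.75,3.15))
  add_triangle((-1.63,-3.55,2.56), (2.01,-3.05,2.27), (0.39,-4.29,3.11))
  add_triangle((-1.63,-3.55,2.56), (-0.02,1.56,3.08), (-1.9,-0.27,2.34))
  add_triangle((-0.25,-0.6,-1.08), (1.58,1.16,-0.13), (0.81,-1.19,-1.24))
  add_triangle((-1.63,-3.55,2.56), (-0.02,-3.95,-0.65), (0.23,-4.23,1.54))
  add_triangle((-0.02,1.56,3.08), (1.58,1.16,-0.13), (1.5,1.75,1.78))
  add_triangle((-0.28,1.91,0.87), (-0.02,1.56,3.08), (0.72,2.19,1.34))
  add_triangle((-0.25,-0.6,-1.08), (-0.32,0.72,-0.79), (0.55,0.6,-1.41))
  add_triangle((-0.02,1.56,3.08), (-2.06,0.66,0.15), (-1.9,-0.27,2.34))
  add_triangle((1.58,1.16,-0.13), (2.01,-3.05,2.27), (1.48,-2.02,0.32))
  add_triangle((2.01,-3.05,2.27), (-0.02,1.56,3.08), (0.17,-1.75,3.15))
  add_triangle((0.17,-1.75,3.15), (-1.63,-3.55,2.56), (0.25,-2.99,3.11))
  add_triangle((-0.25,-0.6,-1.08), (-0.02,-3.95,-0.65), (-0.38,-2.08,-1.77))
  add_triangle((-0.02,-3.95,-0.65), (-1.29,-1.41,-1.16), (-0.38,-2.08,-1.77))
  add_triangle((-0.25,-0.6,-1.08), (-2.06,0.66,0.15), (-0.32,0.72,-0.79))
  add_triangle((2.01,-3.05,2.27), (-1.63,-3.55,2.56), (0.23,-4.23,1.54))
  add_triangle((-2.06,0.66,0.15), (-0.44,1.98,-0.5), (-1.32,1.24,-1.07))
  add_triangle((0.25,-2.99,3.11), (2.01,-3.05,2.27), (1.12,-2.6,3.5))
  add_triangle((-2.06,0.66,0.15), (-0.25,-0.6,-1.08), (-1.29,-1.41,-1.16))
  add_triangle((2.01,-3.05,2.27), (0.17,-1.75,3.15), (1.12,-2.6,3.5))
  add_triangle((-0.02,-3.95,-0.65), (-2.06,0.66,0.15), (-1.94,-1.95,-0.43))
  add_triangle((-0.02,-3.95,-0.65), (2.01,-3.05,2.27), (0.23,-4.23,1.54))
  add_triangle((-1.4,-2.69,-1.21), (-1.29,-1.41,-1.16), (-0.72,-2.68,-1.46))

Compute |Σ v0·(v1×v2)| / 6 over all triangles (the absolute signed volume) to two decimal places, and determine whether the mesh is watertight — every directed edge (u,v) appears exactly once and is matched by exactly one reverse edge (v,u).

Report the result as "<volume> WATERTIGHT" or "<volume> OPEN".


57.69 WATERTIGHT

Per-triangle v0·(v1×v2)/6:
  t1: +0.5937
  t2: +0.4090
  t3: +0.5713
  t4: +0.4029
  t5: +0.1697
  t6: +0.5732
  t7: +0.8754
  t8: +3.6493
  t9: +0.5887
  t10: +0.2065
  t11: +0.9097
  t12: +0.9058
  t13: +0.6969
  t14: +0.2514
  t15: +0.3602
  t16: +0.0461
  t17: -0.0191
  t18: +0.3296
  t19: +1.1685
  t20: +2.3417
  t21: +0.4954
  t22: +2.5887
  t23: +0.2949
  t24: +1.4708
  t25: +0.9909
  t26: +0.2057
  t27: +1.3160
  t28: +4.6786
  t29: -0.4290
  t30: +1.8495
  t31: +0.3010
  t32: +0.7495
  t33: +0.2309
  t34: +3.2445
  t35: -0.0655
  t36: +3.4841
  t37: +0.3886
  t38: +2.8934
  t39: -0.2634
  t40: +0.7625
  t41: +0.2170
  t42: +2.1032
  t43: +1.4658
  t44: +3.0666
  t45: +1.2635
  t46: +0.0066
  t47: +0.9801
  t48: +0.4227
  t49: +3.1384
  t50: +0.5870
  t51: +1.1018
  t52: +0.3947
  t53: -0.2249
  t54: +0.2008
  t55: +2.5228
  t56: +0.2225
Σ = +57.6860 → |volume| = 57.69

Directed edges: 168 total, each appears once with its reverse present → watertight.


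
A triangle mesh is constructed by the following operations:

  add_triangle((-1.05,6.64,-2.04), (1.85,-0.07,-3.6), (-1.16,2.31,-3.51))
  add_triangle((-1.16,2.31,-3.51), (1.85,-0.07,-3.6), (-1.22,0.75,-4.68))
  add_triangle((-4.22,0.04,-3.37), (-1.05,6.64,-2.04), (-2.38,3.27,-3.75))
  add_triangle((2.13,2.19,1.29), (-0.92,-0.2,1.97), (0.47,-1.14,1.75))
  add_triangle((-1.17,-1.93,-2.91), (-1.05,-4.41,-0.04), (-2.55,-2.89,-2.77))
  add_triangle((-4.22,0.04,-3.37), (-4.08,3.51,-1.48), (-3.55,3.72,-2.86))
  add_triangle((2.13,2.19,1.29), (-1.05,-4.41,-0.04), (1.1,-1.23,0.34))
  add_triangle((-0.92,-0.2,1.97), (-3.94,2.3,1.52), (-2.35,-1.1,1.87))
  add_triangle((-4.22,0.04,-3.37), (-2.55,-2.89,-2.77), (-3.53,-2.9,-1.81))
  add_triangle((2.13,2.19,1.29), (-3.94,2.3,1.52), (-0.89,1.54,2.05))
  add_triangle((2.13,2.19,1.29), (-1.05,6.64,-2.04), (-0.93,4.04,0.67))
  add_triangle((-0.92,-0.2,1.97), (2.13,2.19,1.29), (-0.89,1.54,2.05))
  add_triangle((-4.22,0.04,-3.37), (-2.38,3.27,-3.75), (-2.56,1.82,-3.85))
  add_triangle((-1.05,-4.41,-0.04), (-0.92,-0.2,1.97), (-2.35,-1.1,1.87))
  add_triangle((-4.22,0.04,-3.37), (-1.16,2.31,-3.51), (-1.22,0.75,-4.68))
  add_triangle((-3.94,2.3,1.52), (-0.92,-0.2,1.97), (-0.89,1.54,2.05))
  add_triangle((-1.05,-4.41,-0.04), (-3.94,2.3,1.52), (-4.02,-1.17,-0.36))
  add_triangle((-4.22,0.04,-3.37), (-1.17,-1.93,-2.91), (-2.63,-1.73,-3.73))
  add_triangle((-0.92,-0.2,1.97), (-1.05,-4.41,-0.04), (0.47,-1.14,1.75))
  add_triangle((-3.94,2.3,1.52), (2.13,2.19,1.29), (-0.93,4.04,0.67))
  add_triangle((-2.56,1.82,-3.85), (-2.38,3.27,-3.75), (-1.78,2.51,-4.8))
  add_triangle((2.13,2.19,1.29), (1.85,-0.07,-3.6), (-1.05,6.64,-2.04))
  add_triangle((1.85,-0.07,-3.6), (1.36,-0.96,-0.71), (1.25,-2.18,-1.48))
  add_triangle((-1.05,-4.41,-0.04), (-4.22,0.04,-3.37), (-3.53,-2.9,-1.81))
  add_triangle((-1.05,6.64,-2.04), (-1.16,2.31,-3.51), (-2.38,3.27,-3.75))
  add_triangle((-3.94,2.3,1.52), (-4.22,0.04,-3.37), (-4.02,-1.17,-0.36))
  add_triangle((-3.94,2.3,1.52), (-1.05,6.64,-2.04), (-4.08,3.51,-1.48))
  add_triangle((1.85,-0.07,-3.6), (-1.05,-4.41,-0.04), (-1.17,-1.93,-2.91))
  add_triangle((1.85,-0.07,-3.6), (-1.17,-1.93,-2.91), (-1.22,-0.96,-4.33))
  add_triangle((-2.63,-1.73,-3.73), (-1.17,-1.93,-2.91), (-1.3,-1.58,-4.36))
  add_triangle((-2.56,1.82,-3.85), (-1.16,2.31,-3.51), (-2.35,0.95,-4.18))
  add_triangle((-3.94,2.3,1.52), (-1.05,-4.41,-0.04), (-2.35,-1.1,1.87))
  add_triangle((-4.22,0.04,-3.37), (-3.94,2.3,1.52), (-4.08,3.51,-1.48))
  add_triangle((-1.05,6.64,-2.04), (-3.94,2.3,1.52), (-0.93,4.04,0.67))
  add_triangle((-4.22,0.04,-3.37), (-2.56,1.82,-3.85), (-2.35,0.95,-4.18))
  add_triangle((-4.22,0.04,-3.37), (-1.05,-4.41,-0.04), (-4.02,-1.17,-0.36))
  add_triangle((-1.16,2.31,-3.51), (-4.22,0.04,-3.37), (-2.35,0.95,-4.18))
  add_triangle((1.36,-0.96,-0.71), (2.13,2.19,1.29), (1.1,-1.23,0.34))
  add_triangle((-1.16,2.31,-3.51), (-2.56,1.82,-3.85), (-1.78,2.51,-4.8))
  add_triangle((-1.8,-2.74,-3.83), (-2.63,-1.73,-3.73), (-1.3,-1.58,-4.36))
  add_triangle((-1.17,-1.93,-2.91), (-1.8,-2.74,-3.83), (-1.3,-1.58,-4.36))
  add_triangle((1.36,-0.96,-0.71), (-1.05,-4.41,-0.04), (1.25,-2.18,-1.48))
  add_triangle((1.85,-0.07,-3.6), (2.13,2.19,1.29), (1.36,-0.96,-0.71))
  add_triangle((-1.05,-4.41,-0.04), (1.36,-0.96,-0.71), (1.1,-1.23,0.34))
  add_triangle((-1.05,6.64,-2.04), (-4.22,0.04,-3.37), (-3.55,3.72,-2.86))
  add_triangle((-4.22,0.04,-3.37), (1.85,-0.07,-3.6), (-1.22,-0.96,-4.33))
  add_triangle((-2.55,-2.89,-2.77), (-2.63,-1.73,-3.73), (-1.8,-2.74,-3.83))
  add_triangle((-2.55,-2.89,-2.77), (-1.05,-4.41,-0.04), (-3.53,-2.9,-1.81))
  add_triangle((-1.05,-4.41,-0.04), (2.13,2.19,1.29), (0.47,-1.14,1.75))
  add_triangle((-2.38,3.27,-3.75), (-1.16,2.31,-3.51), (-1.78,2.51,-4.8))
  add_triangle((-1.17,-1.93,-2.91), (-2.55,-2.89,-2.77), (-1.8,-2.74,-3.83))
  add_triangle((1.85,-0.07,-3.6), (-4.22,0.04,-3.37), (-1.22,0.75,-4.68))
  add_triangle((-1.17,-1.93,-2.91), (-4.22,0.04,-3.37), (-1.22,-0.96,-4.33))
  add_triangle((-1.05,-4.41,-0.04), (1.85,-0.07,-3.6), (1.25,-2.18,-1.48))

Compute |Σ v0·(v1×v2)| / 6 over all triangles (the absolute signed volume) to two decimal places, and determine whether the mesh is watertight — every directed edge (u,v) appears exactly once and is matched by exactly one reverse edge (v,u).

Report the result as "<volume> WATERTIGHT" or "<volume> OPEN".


Per-triangle v0·(v1×v2)/6:
  t1: +8.8839
  t2: +3.6772
  t3: +5.8797
  t4: +1.8443
  t5: +2.5256
  t6: +4.6715
  t7: +0.8851
  t8: +2.1553
  t9: +3.5817
  t10: +2.4327
  t11: +5.8700
  t12: +1.5170
  t13: +1.7884
  t14: +1.8208
  t15: +4.6502
  t16: +1.9083
  t17: +5.2750
  t18: +0.2136
  t19: +2.2033
  t20: +4.1478
  t21: +1.3387
  t22: +13.9191
  t23: +1.0066
  t24: -1.4891
  t25: +3.3586
  t26: +8.5010
  t27: +10.2755
  t28: +5.8481
  t29: +2.4719
  t30: -0.8825
  t31: +0.9522
  t32: +3.9001
  t33: +8.5632
  t34: +6.8467
  t35: +1.7309
  t36: +8.1822
  t37: -2.0386
  t38: +1.0123
  t39: -0.4080
  t40: +1.3104
  t41: +0.1216
  t42: +0.7931
  t43: +2.8782
  t44: +1.1280
  t45: +2.9984
  t46: +3.3457
  t47: +1.2562
  t48: +3.2854
  t49: +1.3891
  t50: +0.5239
  t51: -0.0064
  t52: +2.7738
  t53: +3.2313
  t54: +2.6766
Σ = +166.7254 → |volume| = 166.73

Directed edges: 162 total; 6 unmatched, e.g. (-4.08,3.51,-1.48)→(-3.55,3.72,-2.86) → open.

166.73 OPEN


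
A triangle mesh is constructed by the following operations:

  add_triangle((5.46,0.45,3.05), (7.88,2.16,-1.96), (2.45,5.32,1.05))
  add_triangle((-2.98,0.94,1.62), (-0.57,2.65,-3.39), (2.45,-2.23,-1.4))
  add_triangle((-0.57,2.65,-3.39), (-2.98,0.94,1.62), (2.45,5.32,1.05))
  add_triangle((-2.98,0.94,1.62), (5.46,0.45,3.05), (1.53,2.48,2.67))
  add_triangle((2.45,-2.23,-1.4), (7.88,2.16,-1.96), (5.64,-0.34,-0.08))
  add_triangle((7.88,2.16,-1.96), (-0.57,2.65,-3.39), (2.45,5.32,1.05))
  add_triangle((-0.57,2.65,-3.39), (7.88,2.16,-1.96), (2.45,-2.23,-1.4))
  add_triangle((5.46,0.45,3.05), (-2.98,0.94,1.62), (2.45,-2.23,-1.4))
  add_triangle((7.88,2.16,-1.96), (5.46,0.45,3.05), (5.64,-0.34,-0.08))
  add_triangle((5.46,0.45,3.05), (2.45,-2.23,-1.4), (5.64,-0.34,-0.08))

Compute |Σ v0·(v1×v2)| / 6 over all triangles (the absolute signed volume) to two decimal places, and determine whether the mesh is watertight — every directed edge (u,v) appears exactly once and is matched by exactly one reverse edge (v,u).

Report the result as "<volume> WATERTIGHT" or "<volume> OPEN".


120.70 OPEN

Per-triangle v0·(v1×v2)/6:
  t1: +29.1920
  t2: +2.7613
  t3: +14.1184
  t4: +5.0773
  t5: +6.9993
  t6: +27.6770
  t7: +16.3725
  t8: +4.2821
  t9: +9.1001
  t10: +5.1217
Σ = +120.7016 → |volume| = 120.70

Directed edges: 30 total; 4 unmatched, e.g. (2.45,5.32,1.05)→(5.46,0.45,3.05) → open.


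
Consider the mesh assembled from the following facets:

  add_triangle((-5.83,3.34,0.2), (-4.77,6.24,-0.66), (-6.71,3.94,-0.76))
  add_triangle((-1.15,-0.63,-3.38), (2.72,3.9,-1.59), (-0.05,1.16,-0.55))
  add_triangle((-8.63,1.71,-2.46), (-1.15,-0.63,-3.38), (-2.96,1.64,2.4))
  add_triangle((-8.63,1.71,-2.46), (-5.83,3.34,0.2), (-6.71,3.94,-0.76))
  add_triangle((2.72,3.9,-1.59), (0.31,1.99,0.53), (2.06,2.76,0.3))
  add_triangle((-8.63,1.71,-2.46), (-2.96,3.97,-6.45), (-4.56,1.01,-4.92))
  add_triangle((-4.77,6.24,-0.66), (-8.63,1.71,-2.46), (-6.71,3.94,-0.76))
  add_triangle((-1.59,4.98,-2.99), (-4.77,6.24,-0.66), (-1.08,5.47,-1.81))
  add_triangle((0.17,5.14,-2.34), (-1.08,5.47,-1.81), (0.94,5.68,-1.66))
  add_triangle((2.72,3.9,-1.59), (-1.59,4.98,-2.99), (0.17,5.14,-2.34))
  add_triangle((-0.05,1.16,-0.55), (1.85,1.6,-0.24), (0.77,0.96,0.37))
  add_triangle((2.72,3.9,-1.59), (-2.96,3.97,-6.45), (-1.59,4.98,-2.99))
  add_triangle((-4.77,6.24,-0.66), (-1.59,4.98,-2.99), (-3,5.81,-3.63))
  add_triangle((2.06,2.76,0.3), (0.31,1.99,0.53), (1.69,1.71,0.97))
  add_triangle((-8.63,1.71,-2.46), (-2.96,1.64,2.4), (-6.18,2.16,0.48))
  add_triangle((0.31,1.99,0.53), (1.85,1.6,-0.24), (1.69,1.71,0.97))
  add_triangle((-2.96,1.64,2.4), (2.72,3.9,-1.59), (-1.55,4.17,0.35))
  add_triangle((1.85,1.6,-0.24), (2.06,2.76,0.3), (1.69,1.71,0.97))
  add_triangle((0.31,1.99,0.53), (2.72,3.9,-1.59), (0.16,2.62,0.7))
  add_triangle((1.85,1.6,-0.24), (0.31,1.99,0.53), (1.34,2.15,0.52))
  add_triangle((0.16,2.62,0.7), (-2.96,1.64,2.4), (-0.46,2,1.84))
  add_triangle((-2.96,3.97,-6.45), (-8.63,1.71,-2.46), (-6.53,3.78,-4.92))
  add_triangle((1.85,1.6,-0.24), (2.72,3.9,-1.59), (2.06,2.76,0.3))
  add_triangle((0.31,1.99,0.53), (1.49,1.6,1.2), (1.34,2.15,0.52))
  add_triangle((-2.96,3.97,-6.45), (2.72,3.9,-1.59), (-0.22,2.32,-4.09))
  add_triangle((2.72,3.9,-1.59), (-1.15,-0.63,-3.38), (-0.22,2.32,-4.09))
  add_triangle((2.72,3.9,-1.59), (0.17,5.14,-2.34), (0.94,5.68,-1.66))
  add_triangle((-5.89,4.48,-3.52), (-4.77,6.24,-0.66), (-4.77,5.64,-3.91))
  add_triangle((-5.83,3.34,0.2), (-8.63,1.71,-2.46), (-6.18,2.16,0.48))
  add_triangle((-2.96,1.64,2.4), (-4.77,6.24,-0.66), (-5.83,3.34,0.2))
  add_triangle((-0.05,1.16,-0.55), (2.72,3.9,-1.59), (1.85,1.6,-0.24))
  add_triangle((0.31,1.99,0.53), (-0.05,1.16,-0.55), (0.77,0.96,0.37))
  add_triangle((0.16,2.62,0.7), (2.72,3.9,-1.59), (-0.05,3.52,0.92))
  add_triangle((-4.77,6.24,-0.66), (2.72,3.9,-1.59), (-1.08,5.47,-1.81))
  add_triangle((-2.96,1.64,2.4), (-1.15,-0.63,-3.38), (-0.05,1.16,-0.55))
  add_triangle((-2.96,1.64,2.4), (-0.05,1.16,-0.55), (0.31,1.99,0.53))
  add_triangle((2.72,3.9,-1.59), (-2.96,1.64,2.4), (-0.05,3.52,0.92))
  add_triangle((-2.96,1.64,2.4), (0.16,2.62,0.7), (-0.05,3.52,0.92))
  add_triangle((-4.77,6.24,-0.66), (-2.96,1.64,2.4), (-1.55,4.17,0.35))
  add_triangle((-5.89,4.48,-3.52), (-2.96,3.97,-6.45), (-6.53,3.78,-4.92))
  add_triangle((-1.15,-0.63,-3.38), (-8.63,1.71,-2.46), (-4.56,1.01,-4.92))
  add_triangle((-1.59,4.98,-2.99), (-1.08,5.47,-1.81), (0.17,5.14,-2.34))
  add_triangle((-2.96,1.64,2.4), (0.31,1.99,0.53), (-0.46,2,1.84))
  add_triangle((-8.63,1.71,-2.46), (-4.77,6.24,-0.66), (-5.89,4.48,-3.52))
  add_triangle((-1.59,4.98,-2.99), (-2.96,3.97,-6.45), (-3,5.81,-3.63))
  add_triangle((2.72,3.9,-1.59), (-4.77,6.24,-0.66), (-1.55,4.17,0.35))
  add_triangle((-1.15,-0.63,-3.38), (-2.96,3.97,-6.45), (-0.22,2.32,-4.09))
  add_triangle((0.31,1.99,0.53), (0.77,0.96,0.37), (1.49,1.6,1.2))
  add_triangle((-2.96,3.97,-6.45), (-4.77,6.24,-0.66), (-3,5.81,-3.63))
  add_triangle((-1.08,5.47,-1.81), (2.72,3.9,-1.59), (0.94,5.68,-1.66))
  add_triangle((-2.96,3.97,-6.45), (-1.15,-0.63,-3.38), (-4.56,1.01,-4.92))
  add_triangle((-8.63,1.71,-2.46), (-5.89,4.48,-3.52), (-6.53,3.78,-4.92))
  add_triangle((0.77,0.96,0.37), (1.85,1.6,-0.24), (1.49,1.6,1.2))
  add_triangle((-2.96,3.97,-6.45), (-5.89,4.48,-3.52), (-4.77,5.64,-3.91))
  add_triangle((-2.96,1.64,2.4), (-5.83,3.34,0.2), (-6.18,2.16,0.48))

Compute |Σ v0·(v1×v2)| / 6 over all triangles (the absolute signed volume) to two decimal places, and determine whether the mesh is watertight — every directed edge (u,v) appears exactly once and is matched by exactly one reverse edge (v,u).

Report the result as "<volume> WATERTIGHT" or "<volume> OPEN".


Per-triangle v0·(v1×v2)/6:
  t1: +3.2978
  t2: -1.9951
  t3: -0.6224
  t4: +3.3683
  t5: +1.1163
  t6: +16.7594
  t7: +6.1515
  t8: +5.1061
  t9: +1.4384
  t10: +1.3256
  t11: -0.2248
  t12: +12.3272
  t13: +3.2599
  t14: +0.4836
  t15: +0.9678
  t16: -0.5877
  t17: +3.4240
  t18: +0.3153
  t19: +0.2148
  t20: +0.1941
  t21: +1.2460
  t22: +5.1621
  t23: +0.6439
  t24: +0.2796
  t25: +5.9357
  t26: +2.8928
  t27: +1.9355
  t28: +7.0427
  t29: +4.5391
  t30: +7.7883
  t31: -0.1934
  t32: -0.1680
  t33: +0.3267
  t34: +3.5036
  t35: -2.7781
  t36: -1.0663
  t37: +1.2857
  t38: +0.2543
  t39: +5.7868
  t40: +7.1702
  t41: +4.9343
  t42: +1.8033
  t43: -0.8918
  t44: +17.3550
  t45: +3.6655
  t46: +6.6959
  t47: +4.7427
  t48: -0.1122
  t49: +8.8044
  t50: -1.2612
  t51: +7.5780
  t52: +7.9912
  t53: -0.0812
  t54: +7.4579
  t55: +3.0686
Σ = +179.6577 → |volume| = 179.66

Directed edges: 165 total; 9 unmatched, e.g. (0.16,2.62,0.7)→(0.31,1.99,0.53) → open.

179.66 OPEN
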